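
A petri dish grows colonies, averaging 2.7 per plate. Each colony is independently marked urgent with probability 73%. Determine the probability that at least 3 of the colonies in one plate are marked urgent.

Thinning: the colonies that are marked urgent themselves form a Poisson process with rate 0.73 × 2.7 = 1.971 per plate.
So μ = 1.971.
P(N ≥ 3) = 1 − P(N ≤ 2) ≈ 0.3155.

0.3155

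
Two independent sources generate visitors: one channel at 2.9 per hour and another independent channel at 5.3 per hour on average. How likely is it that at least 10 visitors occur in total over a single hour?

0.3085

Independent Poisson processes superpose: combined rate λ = 2.9 + 5.3 = 8.2 per hour.
So μ = 8.2.
P(N ≥ 10) = 1 − P(N ≤ 9) ≈ 0.3085.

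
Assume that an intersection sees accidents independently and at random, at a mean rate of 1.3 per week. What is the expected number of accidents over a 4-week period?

E[N] = λt = 1.3 × 4 = 5.2 (a 4-week period = 4 weeks).

5.2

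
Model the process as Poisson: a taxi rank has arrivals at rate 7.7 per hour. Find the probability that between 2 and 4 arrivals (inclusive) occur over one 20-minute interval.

0.6082

Over the interval, μ = 7.7 × 1/3 ≈ 2.56667 (a 20-minute interval = 1/3 hours).
P(2 ≤ N ≤ 4) = Σ_{j=2}^{4} e^(−2.56667) · 2.56667^j/j! ≈ 0.6082.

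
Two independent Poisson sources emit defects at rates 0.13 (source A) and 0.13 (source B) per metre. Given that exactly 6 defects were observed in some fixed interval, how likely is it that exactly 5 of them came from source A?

Given the total, each event is independently from source A with probability p = λ_A/(λ_A+λ_B) = 0.13/0.26 = 0.5000.
So K ~ Binomial(6, 0.13/0.26): P(K = 5) = C(6,5) · (0.13/0.26)^5 · (0.13/0.26)^1 ≈ 0.0938.

0.0938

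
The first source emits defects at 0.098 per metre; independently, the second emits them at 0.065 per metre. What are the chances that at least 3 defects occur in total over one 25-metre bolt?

Independent Poisson processes superpose: combined rate λ = 0.098 + 0.065 = 0.163 per metre.
Over the interval, μ = 0.163 × 25 = 4.075 (a 25-metre bolt = 25 metres).
P(N ≥ 3) = 1 − P(N ≤ 2) ≈ 0.7727.

0.7727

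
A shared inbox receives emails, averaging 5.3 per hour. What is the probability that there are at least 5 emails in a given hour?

With mean μ = 5.3 per hour,
P(N ≥ 5) = 1 − P(N ≤ 4) = 1 − Σ_{j=0}^{4} e^(−μ) μ^j/j! ≈ 0.6105.

0.6105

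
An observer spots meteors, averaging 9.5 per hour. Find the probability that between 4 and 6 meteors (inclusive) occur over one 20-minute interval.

0.3474

Over the interval, μ = 9.5 × 1/3 ≈ 3.16667 (a 20-minute interval = 1/3 hours).
P(4 ≤ N ≤ 6) = Σ_{j=4}^{6} e^(−3.16667) · 3.16667^j/j! ≈ 0.3474.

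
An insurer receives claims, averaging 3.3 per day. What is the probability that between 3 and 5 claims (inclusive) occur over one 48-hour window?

0.3147

Over the interval, μ = 3.3 × 2 = 6.6 (a 48-hour window = 2 days).
P(3 ≤ N ≤ 5) = Σ_{j=3}^{5} e^(−6.6) · 6.6^j/j! ≈ 0.3147.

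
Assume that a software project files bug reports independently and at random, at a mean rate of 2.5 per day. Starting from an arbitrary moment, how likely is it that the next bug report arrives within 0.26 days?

Inter-arrival times are exponential with rate λ = 2.5 per day.
P(T ≤ 0.26) = 1 − e^(−λt) = 1 − e^(−2.5 × 0.26) = 1 − e^(−0.65) ≈ 0.4780.

0.4780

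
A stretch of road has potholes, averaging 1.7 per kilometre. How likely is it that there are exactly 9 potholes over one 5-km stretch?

0.1299

Over the interval, μ = 1.7 × 5 = 8.5 (a 5-km stretch = 5 kilometres).
P(N = 9) = e^(−μ) μ^9/9! = e^(−8.5) · 8.5^9/362880 ≈ 0.1299.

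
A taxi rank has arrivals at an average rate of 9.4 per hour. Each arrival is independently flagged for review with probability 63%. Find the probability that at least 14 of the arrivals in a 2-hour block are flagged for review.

0.3021

Thinning: the arrivals that are flagged for review themselves form a Poisson process with rate 0.63 × 9.4 = 5.922 per hour.
Over the interval, μ = 5.922 × 2 = 11.844 (a 2-hour block = 2 hours).
P(N ≥ 14) = 1 − P(N ≤ 13) ≈ 0.3021.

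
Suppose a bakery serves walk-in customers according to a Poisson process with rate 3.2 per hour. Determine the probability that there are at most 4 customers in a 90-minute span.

0.4763

Over the interval, μ = 3.2 × 1.5 = 4.8 (a 90-minute span = 1.5 hours).
P(N ≤ 4) = Σ_{j=0}^{4} e^(−μ) μ^j/j! ≈ 0.4763.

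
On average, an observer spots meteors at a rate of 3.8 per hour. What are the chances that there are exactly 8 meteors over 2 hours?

0.1381

Over the interval, μ = 3.8 × 2 = 7.6 (2 hours).
P(N = 8) = e^(−μ) μ^8/8! = e^(−7.6) · 7.6^8/40320 ≈ 0.1381.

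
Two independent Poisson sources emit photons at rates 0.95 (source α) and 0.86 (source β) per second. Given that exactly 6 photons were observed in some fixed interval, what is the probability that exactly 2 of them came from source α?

Given the total, each event is independently from source α with probability p = λ_α/(λ_α+λ_β) = 0.95/1.81 ≈ 0.5249.
So K ~ Binomial(6, 0.95/1.81): P(K = 2) = C(6,2) · (0.95/1.81)^2 · (0.86/1.81)^4 ≈ 0.2106.

0.2106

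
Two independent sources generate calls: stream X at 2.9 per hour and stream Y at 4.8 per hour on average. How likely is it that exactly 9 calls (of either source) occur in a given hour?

Independent Poisson processes superpose: combined rate λ = 2.9 + 4.8 = 7.7 per hour.
So μ = 7.7.
P(N = 9) = e^(−7.7) · 7.7^9/9! ≈ 0.1187.

0.1187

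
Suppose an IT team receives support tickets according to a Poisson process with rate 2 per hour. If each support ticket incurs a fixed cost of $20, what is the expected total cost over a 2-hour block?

E[N] = 2 × 2 = 4 (a 2-hour block = 2 hours); E[cost] = 4 × $20 = $80.

$80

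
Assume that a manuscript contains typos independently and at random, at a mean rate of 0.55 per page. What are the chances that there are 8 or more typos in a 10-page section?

Over the interval, μ = 0.55 × 10 = 5.5 (a 10-page section = 10 pages).
P(N ≥ 8) = 1 − P(N ≤ 7) = 1 − Σ_{j=0}^{7} e^(−μ) μ^j/j! ≈ 0.1905.

0.1905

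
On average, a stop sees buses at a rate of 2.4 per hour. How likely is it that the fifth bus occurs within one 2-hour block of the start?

0.5237

Over the interval, μ = 2.4 × 2 = 4.8 (a 2-hour block = 2 hours).
The fifth arrival falls in the interval iff at least 5 events occur there: P(S_5 ≤ t) = P(N ≥ 5) = 1 − P(N ≤ 4) ≈ 0.5237.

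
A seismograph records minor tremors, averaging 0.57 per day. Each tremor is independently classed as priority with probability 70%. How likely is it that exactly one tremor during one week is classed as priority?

0.1710

Thinning: the tremors that are classed as priority themselves form a Poisson process with rate 0.7 × 0.57 = 0.399 per day.
Over the interval, μ = 0.399 × 7 = 2.793 (a week = 7 days).
P(N = 1) = e^(−2.793) · 2.793^1/1! ≈ 0.1710.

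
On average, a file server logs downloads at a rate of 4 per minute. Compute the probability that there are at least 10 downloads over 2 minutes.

0.2834

Over the interval, μ = 4 × 2 = 8 (2 minutes).
P(N ≥ 10) = 1 − P(N ≤ 9) = 1 − Σ_{j=0}^{9} e^(−μ) μ^j/j! ≈ 0.2834.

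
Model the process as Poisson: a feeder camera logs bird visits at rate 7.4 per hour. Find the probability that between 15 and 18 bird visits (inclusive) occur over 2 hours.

0.3470

Over the interval, μ = 7.4 × 2 = 14.8 (2 hours).
P(15 ≤ N ≤ 18) = Σ_{j=15}^{18} e^(−14.8) · 14.8^j/j! ≈ 0.3470.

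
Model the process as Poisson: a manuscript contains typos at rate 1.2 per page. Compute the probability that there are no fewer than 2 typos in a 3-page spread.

Over the interval, μ = 1.2 × 3 = 3.6 (a 3-page spread = 3 pages).
P(N ≥ 2) = 1 − P(N ≤ 1) = 1 − Σ_{j=0}^{1} e^(−μ) μ^j/j! ≈ 0.8743.

0.8743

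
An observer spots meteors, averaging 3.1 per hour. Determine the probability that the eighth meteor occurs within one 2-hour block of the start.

0.2840

Over the interval, μ = 3.1 × 2 = 6.2 (a 2-hour block = 2 hours).
The eighth arrival falls in the interval iff at least 8 events occur there: P(S_8 ≤ t) = P(N ≥ 8) = 1 − P(N ≤ 7) ≈ 0.2840.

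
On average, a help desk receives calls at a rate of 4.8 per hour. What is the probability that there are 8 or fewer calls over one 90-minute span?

Over the interval, μ = 4.8 × 1.5 = 7.2 (a 90-minute span = 1.5 hours).
P(N ≤ 8) = Σ_{j=0}^{8} e^(−μ) μ^j/j! ≈ 0.7027.

0.7027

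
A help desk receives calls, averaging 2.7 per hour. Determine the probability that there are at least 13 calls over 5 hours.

0.5907

Over the interval, μ = 2.7 × 5 = 13.5 (5 hours).
P(N ≥ 13) = 1 − P(N ≤ 12) = 1 − Σ_{j=0}^{12} e^(−μ) μ^j/j! ≈ 0.5907.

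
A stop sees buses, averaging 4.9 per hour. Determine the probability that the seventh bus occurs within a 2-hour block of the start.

Over the interval, μ = 4.9 × 2 = 9.8 (a 2-hour block = 2 hours).
The seventh arrival falls in the interval iff at least 7 events occur there: P(S_7 ≤ t) = P(N ≥ 7) = 1 − P(N ≤ 6) ≈ 0.8567.

0.8567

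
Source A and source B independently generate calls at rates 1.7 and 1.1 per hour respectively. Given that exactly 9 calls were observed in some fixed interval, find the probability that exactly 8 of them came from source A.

0.0653

Given the total, each event is independently from source A with probability p = λ_A/(λ_A+λ_B) = 1.7/2.8 ≈ 0.6071.
So K ~ Binomial(9, 1.7/2.8): P(K = 8) = C(9,8) · (1.7/2.8)^8 · (1.1/2.8)^1 ≈ 0.0653.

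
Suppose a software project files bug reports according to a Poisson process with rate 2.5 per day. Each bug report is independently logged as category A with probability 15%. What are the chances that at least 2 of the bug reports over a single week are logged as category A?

Thinning: the bug reports that are logged as category A themselves form a Poisson process with rate 0.15 × 2.5 = 0.375 per day.
Over the interval, μ = 0.375 × 7 = 2.625 (a week = 7 days).
P(N ≥ 2) = 1 − P(N ≤ 1) ≈ 0.7374.

0.7374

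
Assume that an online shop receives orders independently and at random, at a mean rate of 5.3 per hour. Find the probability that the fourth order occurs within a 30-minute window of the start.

Over the interval, μ = 5.3 × 0.5 = 2.65 (a 30-minute window = 0.5 hours).
The fourth arrival falls in the interval iff at least 4 events occur there: P(S_4 ≤ t) = P(N ≥ 4) = 1 − P(N ≤ 3) ≈ 0.2749.

0.2749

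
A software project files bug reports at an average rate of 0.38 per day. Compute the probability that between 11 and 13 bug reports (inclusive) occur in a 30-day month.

Over the interval, μ = 0.38 × 30 = 11.4 (a 30-day month = 30 days).
P(11 ≤ N ≤ 13) = Σ_{j=11}^{13} e^(−11.4) · 11.4^j/j! ≈ 0.3299.

0.3299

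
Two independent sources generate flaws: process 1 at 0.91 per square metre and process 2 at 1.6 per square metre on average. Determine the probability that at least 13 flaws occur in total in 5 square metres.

Independent Poisson processes superpose: combined rate λ = 0.91 + 1.6 = 2.51 per square metre.
Over the interval, μ = 2.51 × 5 = 12.55 (5 square metres).
P(N ≥ 13) = 1 − P(N ≤ 12) ≈ 0.4867.

0.4867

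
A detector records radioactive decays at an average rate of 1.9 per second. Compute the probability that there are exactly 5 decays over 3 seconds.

Over the interval, μ = 1.9 × 3 = 5.7 (3 seconds).
P(N = 5) = e^(−μ) μ^5/5! = e^(−5.7) · 5.7^5/120 ≈ 0.1678.

0.1678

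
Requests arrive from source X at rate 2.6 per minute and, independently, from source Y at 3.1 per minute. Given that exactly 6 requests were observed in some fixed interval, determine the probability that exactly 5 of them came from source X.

Given the total, each event is independently from source X with probability p = λ_X/(λ_X+λ_Y) = 2.6/5.7 ≈ 0.4561.
So K ~ Binomial(6, 2.6/5.7): P(K = 5) = C(6,5) · (2.6/5.7)^5 · (3.1/5.7)^1 ≈ 0.0644.

0.0644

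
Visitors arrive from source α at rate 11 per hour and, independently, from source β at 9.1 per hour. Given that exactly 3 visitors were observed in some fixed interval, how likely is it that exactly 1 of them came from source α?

Given the total, each event is independently from source α with probability p = λ_α/(λ_α+λ_β) = 11/20.1 ≈ 0.5473.
So K ~ Binomial(3, 11/20.1): P(K = 1) = C(3,1) · (11/20.1)^1 · (9.1/20.1)^2 ≈ 0.3365.

0.3365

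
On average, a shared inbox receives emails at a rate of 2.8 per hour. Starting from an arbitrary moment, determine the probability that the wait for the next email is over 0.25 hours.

The wait for the next event is exponential with rate λ = 2.8 per hour.
P(T > 0.25) = e^(−λt) = e^(−2.8 × 0.25) = e^(−0.7) ≈ 0.4966.

0.4966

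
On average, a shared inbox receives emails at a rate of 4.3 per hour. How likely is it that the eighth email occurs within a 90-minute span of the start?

0.3199

Over the interval, μ = 4.3 × 1.5 = 6.45 (a 90-minute span = 1.5 hours).
The eighth arrival falls in the interval iff at least 8 events occur there: P(S_8 ≤ t) = P(N ≥ 8) = 1 − P(N ≤ 7) ≈ 0.3199.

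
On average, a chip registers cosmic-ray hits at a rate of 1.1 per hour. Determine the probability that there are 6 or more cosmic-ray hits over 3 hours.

0.1171

Over the interval, μ = 1.1 × 3 = 3.3 (3 hours).
P(N ≥ 6) = 1 − P(N ≤ 5) = 1 − Σ_{j=0}^{5} e^(−μ) μ^j/j! ≈ 0.1171.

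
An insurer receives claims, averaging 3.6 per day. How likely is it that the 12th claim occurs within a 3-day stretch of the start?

Over the interval, μ = 3.6 × 3 = 10.8 (a 3-day stretch = 3 days).
The 12th arrival falls in the interval iff at least 12 events occur there: P(S_12 ≤ t) = P(N ≥ 12) = 1 − P(N ≤ 11) ≈ 0.3969.

0.3969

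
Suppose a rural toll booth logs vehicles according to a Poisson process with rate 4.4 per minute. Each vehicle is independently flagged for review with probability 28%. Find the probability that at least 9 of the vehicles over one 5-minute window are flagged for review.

Thinning: the vehicles that are flagged for review themselves form a Poisson process with rate 0.28 × 4.4 = 1.232 per minute.
Over the interval, μ = 1.232 × 5 = 6.16 (a 5-minute window = 5 minutes).
P(N ≥ 9) = 1 − P(N ≤ 8) ≈ 0.1697.

0.1697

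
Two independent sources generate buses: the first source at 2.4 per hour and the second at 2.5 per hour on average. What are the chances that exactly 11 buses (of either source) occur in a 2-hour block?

Independent Poisson processes superpose: combined rate λ = 2.4 + 2.5 = 4.9 per hour.
Over the interval, μ = 4.9 × 2 = 9.8 (a 2-hour block = 2 hours).
P(N = 11) = e^(−9.8) · 9.8^11/11! ≈ 0.1112.

0.1112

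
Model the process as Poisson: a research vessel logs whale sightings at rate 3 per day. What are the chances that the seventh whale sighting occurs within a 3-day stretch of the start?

Over the interval, μ = 3 × 3 = 9 (a 3-day stretch = 3 days).
The seventh arrival falls in the interval iff at least 7 events occur there: P(S_7 ≤ t) = P(N ≥ 7) = 1 − P(N ≤ 6) ≈ 0.7932.

0.7932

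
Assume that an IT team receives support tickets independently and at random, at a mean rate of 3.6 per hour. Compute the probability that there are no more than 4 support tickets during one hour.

With mean μ = 3.6 per hour,
P(N ≤ 4) = Σ_{j=0}^{4} e^(−μ) μ^j/j! ≈ 0.7064.

0.7064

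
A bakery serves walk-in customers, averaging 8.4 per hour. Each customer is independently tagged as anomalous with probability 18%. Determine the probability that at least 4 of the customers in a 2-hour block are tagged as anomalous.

Thinning: the customers that are tagged as anomalous themselves form a Poisson process with rate 0.18 × 8.4 = 1.512 per hour.
Over the interval, μ = 1.512 × 2 = 3.024 (a 2-hour block = 2 hours).
P(N ≥ 4) = 1 − P(N ≤ 3) ≈ 0.3581.

0.3581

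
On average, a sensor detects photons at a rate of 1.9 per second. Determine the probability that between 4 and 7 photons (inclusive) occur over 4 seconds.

Over the interval, μ = 1.9 × 4 = 7.6 (4 seconds).
P(4 ≤ N ≤ 7) = Σ_{j=4}^{7} e^(−7.6) · 7.6^j/j! ≈ 0.4547.

0.4547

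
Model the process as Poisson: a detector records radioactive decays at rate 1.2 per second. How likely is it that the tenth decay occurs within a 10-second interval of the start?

Over the interval, μ = 1.2 × 10 = 12 (a 10-second interval = 10 seconds).
The tenth arrival falls in the interval iff at least 10 events occur there: P(S_10 ≤ t) = P(N ≥ 10) = 1 − P(N ≤ 9) ≈ 0.7576.

0.7576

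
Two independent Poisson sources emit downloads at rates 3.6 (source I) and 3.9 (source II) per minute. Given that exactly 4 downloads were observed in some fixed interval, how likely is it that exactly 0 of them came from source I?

0.0731

Given the total, each event is independently from source I with probability p = λ_I/(λ_I+λ_II) = 3.6/7.5 = 0.4800.
So K ~ Binomial(4, 3.6/7.5): P(K = 0) = C(4,0) · (3.6/7.5)^0 · (3.9/7.5)^4 ≈ 0.0731.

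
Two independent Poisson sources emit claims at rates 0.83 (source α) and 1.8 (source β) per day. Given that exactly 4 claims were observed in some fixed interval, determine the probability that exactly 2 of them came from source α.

Given the total, each event is independently from source α with probability p = λ_α/(λ_α+λ_β) = 0.83/2.63 ≈ 0.3156.
So K ~ Binomial(4, 0.83/2.63): P(K = 2) = C(4,2) · (0.83/2.63)^2 · (1.8/2.63)^2 ≈ 0.2799.

0.2799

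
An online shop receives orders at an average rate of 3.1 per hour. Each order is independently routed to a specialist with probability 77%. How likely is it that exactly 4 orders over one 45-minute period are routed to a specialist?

Thinning: the orders that are routed to a specialist themselves form a Poisson process with rate 0.77 × 3.1 = 2.387 per hour.
Over the interval, μ = 2.387 × 0.75 = 1.79025 (a 45-minute period = 0.75 hours).
P(N = 4) = e^(−1.79025) · 1.79025^4/4! ≈ 0.0714.

0.0714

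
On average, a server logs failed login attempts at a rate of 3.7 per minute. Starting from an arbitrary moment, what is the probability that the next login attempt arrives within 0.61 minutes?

0.8953

Inter-arrival times are exponential with rate λ = 3.7 per minute.
P(T ≤ 0.61) = 1 − e^(−λt) = 1 − e^(−3.7 × 0.61) = 1 − e^(−2.257) ≈ 0.8953.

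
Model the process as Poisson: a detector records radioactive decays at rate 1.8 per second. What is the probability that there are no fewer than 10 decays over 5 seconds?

Over the interval, μ = 1.8 × 5 = 9 (5 seconds).
P(N ≥ 10) = 1 − P(N ≤ 9) = 1 − Σ_{j=0}^{9} e^(−μ) μ^j/j! ≈ 0.4126.

0.4126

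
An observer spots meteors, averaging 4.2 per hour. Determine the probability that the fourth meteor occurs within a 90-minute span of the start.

Over the interval, μ = 4.2 × 1.5 = 6.3 (a 90-minute span = 1.5 hours).
The fourth arrival falls in the interval iff at least 4 events occur there: P(S_4 ≤ t) = P(N ≥ 4) = 1 − P(N ≤ 3) ≈ 0.8736.

0.8736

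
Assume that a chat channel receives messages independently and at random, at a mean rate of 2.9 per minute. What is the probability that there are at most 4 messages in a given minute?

With mean μ = 2.9 per minute,
P(N ≤ 4) = Σ_{j=0}^{4} e^(−μ) μ^j/j! ≈ 0.8318.

0.8318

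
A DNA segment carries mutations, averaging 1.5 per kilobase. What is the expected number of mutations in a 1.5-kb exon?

E[N] = λt = 1.5 × 1.5 = 2.25 (a 1.5-kb exon = 1.5 kilobases).

2.25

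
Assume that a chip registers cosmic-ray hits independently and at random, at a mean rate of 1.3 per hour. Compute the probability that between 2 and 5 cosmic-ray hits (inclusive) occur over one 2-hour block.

0.6836

Over the interval, μ = 1.3 × 2 = 2.6 (a 2-hour block = 2 hours).
P(2 ≤ N ≤ 5) = Σ_{j=2}^{5} e^(−2.6) · 2.6^j/j! ≈ 0.6836.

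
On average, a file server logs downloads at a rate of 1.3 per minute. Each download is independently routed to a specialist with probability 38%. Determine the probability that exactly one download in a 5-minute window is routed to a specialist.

Thinning: the downloads that are routed to a specialist themselves form a Poisson process with rate 0.38 × 1.3 = 0.494 per minute.
Over the interval, μ = 0.494 × 5 = 2.47 (a 5-minute window = 5 minutes).
P(N = 1) = e^(−2.47) · 2.47^1/1! ≈ 0.2089.

0.2089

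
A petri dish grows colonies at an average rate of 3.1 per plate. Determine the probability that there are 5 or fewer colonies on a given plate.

With mean μ = 3.1 per plate,
P(N ≤ 5) = Σ_{j=0}^{5} e^(−μ) μ^j/j! ≈ 0.9057.

0.9057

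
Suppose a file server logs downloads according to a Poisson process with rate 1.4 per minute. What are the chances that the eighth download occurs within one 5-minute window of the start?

0.4013

Over the interval, μ = 1.4 × 5 = 7 (a 5-minute window = 5 minutes).
The eighth arrival falls in the interval iff at least 8 events occur there: P(S_8 ≤ t) = P(N ≥ 8) = 1 − P(N ≤ 7) ≈ 0.4013.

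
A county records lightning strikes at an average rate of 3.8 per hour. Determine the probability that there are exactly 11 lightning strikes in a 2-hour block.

0.0613

Over the interval, μ = 3.8 × 2 = 7.6 (a 2-hour block = 2 hours).
P(N = 11) = e^(−μ) μ^11/11! = e^(−7.6) · 7.6^11/39916800 ≈ 0.0613.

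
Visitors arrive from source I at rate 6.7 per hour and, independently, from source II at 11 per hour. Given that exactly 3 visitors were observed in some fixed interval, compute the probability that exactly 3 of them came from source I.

Given the total, each event is independently from source I with probability p = λ_I/(λ_I+λ_II) = 6.7/17.7 ≈ 0.3785.
So K ~ Binomial(3, 6.7/17.7): P(K = 3) = C(3,3) · (6.7/17.7)^3 · (11/17.7)^0 ≈ 0.0542.

0.0542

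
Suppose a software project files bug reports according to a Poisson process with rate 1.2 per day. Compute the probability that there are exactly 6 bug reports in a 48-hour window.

Over the interval, μ = 1.2 × 2 = 2.4 (a 48-hour window = 2 days).
P(N = 6) = e^(−μ) μ^6/6! = e^(−2.4) · 2.4^6/720 ≈ 0.0241.

0.0241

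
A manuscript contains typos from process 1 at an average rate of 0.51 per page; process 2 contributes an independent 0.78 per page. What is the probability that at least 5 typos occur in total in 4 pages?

0.5871

Independent Poisson processes superpose: combined rate λ = 0.51 + 0.78 = 1.29 per page.
Over the interval, μ = 1.29 × 4 = 5.16 (4 pages).
P(N ≥ 5) = 1 − P(N ≤ 4) ≈ 0.5871.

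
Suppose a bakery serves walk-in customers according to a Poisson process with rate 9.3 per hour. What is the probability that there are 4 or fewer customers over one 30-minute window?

Over the interval, μ = 9.3 × 0.5 = 4.65 (a 30-minute window = 0.5 hours).
P(N ≤ 4) = Σ_{j=0}^{4} e^(−μ) μ^j/j! ≈ 0.5039.

0.5039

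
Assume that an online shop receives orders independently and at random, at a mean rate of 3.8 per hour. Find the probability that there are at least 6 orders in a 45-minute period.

0.0696

Over the interval, μ = 3.8 × 0.75 = 2.85 (a 45-minute period = 0.75 hours).
P(N ≥ 6) = 1 − P(N ≤ 5) = 1 − Σ_{j=0}^{5} e^(−μ) μ^j/j! ≈ 0.0696.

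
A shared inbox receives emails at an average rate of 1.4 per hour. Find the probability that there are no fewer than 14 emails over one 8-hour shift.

Over the interval, μ = 1.4 × 8 = 11.2 (an 8-hour shift = 8 hours).
P(N ≥ 14) = 1 − P(N ≤ 13) = 1 − Σ_{j=0}^{13} e^(−μ) μ^j/j! ≈ 0.2376.

0.2376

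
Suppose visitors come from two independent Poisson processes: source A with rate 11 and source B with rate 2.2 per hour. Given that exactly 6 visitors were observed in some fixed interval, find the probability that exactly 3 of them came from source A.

0.0536

Given the total, each event is independently from source A with probability p = λ_A/(λ_A+λ_B) = 11/13.2 ≈ 0.8333.
So K ~ Binomial(6, 11/13.2): P(K = 3) = C(6,3) · (11/13.2)^3 · (2.2/13.2)^3 ≈ 0.0536.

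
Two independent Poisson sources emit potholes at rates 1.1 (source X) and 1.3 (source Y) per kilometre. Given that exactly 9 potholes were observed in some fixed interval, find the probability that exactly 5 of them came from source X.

0.2194

Given the total, each event is independently from source X with probability p = λ_X/(λ_X+λ_Y) = 1.1/2.4 ≈ 0.4583.
So K ~ Binomial(9, 1.1/2.4): P(K = 5) = C(9,5) · (1.1/2.4)^5 · (1.3/2.4)^4 ≈ 0.2194.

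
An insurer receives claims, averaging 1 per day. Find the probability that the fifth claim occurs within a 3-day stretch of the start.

0.1847

Over the interval, μ = 1 × 3 = 3 (a 3-day stretch = 3 days).
The fifth arrival falls in the interval iff at least 5 events occur there: P(S_5 ≤ t) = P(N ≥ 5) = 1 − P(N ≤ 4) ≈ 0.1847.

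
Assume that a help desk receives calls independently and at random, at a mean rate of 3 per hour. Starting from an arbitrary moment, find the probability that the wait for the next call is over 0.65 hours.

0.1423

The wait for the next event is exponential with rate λ = 3 per hour.
P(T > 0.65) = e^(−λt) = e^(−3 × 0.65) = e^(−1.95) ≈ 0.1423.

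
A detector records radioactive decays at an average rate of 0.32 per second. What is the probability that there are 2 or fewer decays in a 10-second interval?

Over the interval, μ = 0.32 × 10 = 3.2 (a 10-second interval = 10 seconds).
P(N ≤ 2) = Σ_{j=0}^{2} e^(−μ) μ^j/j! ≈ 0.3799.

0.3799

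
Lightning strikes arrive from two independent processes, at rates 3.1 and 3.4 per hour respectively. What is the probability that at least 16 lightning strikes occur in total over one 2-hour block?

0.2364

Independent Poisson processes superpose: combined rate λ = 3.1 + 3.4 = 6.5 per hour.
Over the interval, μ = 6.5 × 2 = 13 (a 2-hour block = 2 hours).
P(N ≥ 16) = 1 − P(N ≤ 15) ≈ 0.2364.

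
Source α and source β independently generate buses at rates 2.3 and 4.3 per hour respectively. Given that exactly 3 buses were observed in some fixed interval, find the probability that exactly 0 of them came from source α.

0.2765

Given the total, each event is independently from source α with probability p = λ_α/(λ_α+λ_β) = 2.3/6.6 ≈ 0.3485.
So K ~ Binomial(3, 2.3/6.6): P(K = 0) = C(3,0) · (2.3/6.6)^0 · (4.3/6.6)^3 ≈ 0.2765.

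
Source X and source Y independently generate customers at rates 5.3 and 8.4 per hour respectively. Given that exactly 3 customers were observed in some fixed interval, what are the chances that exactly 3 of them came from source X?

0.0579

Given the total, each event is independently from source X with probability p = λ_X/(λ_X+λ_Y) = 5.3/13.7 ≈ 0.3869.
So K ~ Binomial(3, 5.3/13.7): P(K = 3) = C(3,3) · (5.3/13.7)^3 · (8.4/13.7)^0 ≈ 0.0579.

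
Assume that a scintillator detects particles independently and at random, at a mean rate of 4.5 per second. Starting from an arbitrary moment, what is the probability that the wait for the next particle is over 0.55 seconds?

0.0842

The wait for the next event is exponential with rate λ = 4.5 per second.
P(T > 0.55) = e^(−λt) = e^(−4.5 × 0.55) = e^(−2.475) ≈ 0.0842.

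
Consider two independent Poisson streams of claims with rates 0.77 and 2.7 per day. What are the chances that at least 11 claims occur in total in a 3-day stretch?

Independent Poisson processes superpose: combined rate λ = 0.77 + 2.7 = 3.47 per day.
Over the interval, μ = 3.47 × 3 = 10.41 (a 3-day stretch = 3 days).
P(N ≥ 11) = 1 − P(N ≤ 10) ≈ 0.4681.

0.4681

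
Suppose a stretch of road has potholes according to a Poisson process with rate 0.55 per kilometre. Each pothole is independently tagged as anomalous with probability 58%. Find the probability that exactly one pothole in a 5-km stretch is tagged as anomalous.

Thinning: the potholes that are tagged as anomalous themselves form a Poisson process with rate 0.58 × 0.55 = 0.319 per kilometre.
Over the interval, μ = 0.319 × 5 = 1.595 (a 5-km stretch = 5 kilometres).
P(N = 1) = e^(−1.595) · 1.595^1/1! ≈ 0.3236.

0.3236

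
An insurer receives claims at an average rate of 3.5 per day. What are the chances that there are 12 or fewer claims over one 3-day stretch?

0.7420

Over the interval, μ = 3.5 × 3 = 10.5 (a 3-day stretch = 3 days).
P(N ≤ 12) = Σ_{j=0}^{12} e^(−μ) μ^j/j! ≈ 0.7420.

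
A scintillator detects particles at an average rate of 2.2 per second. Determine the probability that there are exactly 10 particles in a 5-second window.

0.1194

Over the interval, μ = 2.2 × 5 = 11 (a 5-second window = 5 seconds).
P(N = 10) = e^(−μ) μ^10/10! = e^(−11) · 11^10/3628800 ≈ 0.1194.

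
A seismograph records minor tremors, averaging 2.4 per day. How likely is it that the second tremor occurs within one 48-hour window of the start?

Over the interval, μ = 2.4 × 2 = 4.8 (a 48-hour window = 2 days).
The second arrival falls in the interval iff at least 2 events occur there: P(S_2 ≤ t) = P(N ≥ 2) = 1 − P(N ≤ 1) ≈ 0.9523.

0.9523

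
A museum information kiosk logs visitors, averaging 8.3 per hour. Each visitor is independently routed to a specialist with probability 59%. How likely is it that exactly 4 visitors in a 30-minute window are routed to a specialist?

0.1294

Thinning: the visitors that are routed to a specialist themselves form a Poisson process with rate 0.59 × 8.3 = 4.897 per hour.
Over the interval, μ = 4.897 × 0.5 = 2.4485 (a 30-minute window = 0.5 hours).
P(N = 4) = e^(−2.4485) · 2.4485^4/4! ≈ 0.1294.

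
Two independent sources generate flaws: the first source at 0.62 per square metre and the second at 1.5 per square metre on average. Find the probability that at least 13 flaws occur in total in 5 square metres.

0.2684

Independent Poisson processes superpose: combined rate λ = 0.62 + 1.5 = 2.12 per square metre.
Over the interval, μ = 2.12 × 5 = 10.6 (5 square metres).
P(N ≥ 13) = 1 − P(N ≤ 12) ≈ 0.2684.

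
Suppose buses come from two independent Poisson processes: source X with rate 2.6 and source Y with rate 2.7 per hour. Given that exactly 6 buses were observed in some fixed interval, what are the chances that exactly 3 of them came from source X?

0.3122

Given the total, each event is independently from source X with probability p = λ_X/(λ_X+λ_Y) = 2.6/5.3 ≈ 0.4906.
So K ~ Binomial(6, 2.6/5.3): P(K = 3) = C(6,3) · (2.6/5.3)^3 · (2.7/5.3)^3 ≈ 0.3122.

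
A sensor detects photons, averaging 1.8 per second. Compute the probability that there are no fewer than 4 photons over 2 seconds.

0.4848

Over the interval, μ = 1.8 × 2 = 3.6 (2 seconds).
P(N ≥ 4) = 1 − P(N ≤ 3) = 1 − Σ_{j=0}^{3} e^(−μ) μ^j/j! ≈ 0.4848.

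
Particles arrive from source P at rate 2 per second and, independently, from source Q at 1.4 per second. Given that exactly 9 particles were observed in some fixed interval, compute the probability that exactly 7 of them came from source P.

Given the total, each event is independently from source P with probability p = λ_P/(λ_P+λ_Q) = 2/3.4 ≈ 0.5882.
So K ~ Binomial(9, 2/3.4): P(K = 7) = C(9,7) · (2/3.4)^7 · (1.4/3.4)^2 ≈ 0.1488.

0.1488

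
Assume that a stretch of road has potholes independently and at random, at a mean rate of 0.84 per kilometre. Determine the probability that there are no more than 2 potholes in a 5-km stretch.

0.2102

Over the interval, μ = 0.84 × 5 = 4.2 (a 5-km stretch = 5 kilometres).
P(N ≤ 2) = Σ_{j=0}^{2} e^(−μ) μ^j/j! ≈ 0.2102.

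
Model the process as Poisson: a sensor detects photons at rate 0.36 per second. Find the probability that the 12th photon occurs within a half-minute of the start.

Over the interval, μ = 0.36 × 30 = 10.8 (a half-minute = 30 seconds).
The 12th arrival falls in the interval iff at least 12 events occur there: P(S_12 ≤ t) = P(N ≥ 12) = 1 − P(N ≤ 11) ≈ 0.3969.

0.3969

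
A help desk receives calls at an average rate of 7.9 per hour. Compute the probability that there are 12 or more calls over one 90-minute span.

0.5211

Over the interval, μ = 7.9 × 1.5 = 11.85 (a 90-minute span = 1.5 hours).
P(N ≥ 12) = 1 − P(N ≤ 11) = 1 − Σ_{j=0}^{11} e^(−μ) μ^j/j! ≈ 0.5211.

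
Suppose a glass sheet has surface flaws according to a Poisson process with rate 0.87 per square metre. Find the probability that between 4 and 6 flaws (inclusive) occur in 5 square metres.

Over the interval, μ = 0.87 × 5 = 4.35 (5 square metres).
P(4 ≤ N ≤ 6) = Σ_{j=4}^{6} e^(−4.35) · 4.35^j/j! ≈ 0.4815.

0.4815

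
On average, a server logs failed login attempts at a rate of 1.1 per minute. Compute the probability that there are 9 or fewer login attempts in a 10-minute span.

Over the interval, μ = 1.1 × 10 = 11 (a 10-minute span = 10 minutes).
P(N ≤ 9) = Σ_{j=0}^{9} e^(−μ) μ^j/j! ≈ 0.3405.

0.3405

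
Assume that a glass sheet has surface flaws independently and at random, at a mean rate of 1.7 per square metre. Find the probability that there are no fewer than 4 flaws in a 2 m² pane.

0.4416

Over the interval, μ = 1.7 × 2 = 3.4 (a 2 m² pane = 2 square metres).
P(N ≥ 4) = 1 − P(N ≤ 3) = 1 − Σ_{j=0}^{3} e^(−μ) μ^j/j! ≈ 0.4416.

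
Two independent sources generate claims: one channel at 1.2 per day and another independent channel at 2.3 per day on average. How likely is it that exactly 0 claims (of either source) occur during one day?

Independent Poisson processes superpose: combined rate λ = 1.2 + 2.3 = 3.5 per day.
So μ = 3.5.
P(N = 0) = e^(−3.5) · 3.5^0/0! ≈ 0.0302.

0.0302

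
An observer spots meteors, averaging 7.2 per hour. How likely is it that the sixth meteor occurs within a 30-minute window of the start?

Over the interval, μ = 7.2 × 0.5 = 3.6 (a 30-minute window = 0.5 hours).
The sixth arrival falls in the interval iff at least 6 events occur there: P(S_6 ≤ t) = P(N ≥ 6) = 1 − P(N ≤ 5) ≈ 0.1559.

0.1559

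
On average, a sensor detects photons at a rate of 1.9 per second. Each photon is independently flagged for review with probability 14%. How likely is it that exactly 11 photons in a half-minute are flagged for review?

Thinning: the photons that are flagged for review themselves form a Poisson process with rate 0.14 × 1.9 = 0.266 per second.
Over the interval, μ = 0.266 × 30 = 7.98 (a half-minute = 30 seconds).
P(N = 11) = e^(−7.98) · 7.98^11/11! ≈ 0.0716.

0.0716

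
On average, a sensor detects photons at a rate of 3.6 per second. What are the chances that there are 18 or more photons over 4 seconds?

0.2025

Over the interval, μ = 3.6 × 4 = 14.4 (4 seconds).
P(N ≥ 18) = 1 − P(N ≤ 17) = 1 − Σ_{j=0}^{17} e^(−μ) μ^j/j! ≈ 0.2025.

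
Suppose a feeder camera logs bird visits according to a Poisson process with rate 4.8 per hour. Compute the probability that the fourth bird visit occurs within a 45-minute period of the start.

0.4848

Over the interval, μ = 4.8 × 0.75 = 3.6 (a 45-minute period = 0.75 hours).
The fourth arrival falls in the interval iff at least 4 events occur there: P(S_4 ≤ t) = P(N ≥ 4) = 1 − P(N ≤ 3) ≈ 0.4848.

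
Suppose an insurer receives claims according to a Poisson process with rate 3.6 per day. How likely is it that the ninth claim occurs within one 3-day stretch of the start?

Over the interval, μ = 3.6 × 3 = 10.8 (a 3-day stretch = 3 days).
The ninth arrival falls in the interval iff at least 9 events occur there: P(S_9 ≤ t) = P(N ≥ 9) = 1 − P(N ≤ 8) ≈ 0.7498.

0.7498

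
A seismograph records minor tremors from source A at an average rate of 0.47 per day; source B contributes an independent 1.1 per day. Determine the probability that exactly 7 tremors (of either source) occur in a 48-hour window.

Independent Poisson processes superpose: combined rate λ = 0.47 + 1.1 = 1.57 per day.
Over the interval, μ = 1.57 × 2 = 3.14 (a 48-hour window = 2 days).
P(N = 7) = e^(−3.14) · 3.14^7/7! ≈ 0.0258.

0.0258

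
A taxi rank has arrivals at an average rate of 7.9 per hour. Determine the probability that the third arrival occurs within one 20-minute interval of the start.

Over the interval, μ = 7.9 × 1/3 ≈ 2.63333 (a 20-minute interval = 1/3 hours).
The third arrival falls in the interval iff at least 3 events occur there: P(S_3 ≤ t) = P(N ≥ 3) = 1 − P(N ≤ 2) ≈ 0.4899.

0.4899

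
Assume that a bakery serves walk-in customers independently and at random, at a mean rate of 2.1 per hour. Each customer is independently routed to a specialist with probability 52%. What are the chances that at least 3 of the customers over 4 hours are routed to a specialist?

Thinning: the customers that are routed to a specialist themselves form a Poisson process with rate 0.52 × 2.1 = 1.092 per hour.
Over the interval, μ = 1.092 × 4 = 4.368 (4 hours).
P(N ≥ 3) = 1 − P(N ≤ 2) ≈ 0.8110.

0.8110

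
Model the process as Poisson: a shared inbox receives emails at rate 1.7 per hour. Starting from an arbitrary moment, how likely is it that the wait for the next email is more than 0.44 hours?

The wait for the next event is exponential with rate λ = 1.7 per hour.
P(T > 0.44) = e^(−λt) = e^(−1.7 × 0.44) = e^(−0.748) ≈ 0.4733.

0.4733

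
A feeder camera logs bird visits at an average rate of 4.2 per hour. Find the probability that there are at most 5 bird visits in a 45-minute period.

0.9002

Over the interval, μ = 4.2 × 0.75 = 3.15 (a 45-minute period = 0.75 hours).
P(N ≤ 5) = Σ_{j=0}^{5} e^(−μ) μ^j/j! ≈ 0.9002.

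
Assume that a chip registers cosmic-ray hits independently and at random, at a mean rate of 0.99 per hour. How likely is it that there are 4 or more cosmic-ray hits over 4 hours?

Over the interval, μ = 0.99 × 4 = 3.96 (4 hours).
P(N ≥ 4) = 1 − P(N ≤ 3) = 1 − Σ_{j=0}^{3} e^(−μ) μ^j/j! ≈ 0.5587.

0.5587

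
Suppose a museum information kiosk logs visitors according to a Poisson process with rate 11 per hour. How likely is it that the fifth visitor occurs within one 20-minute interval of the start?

Over the interval, μ = 11 × 1/3 ≈ 3.66667 (a 20-minute interval = 1/3 hours).
The fifth arrival falls in the interval iff at least 5 events occur there: P(S_5 ≤ t) = P(N ≥ 5) = 1 − P(N ≤ 4) ≈ 0.3064.

0.3064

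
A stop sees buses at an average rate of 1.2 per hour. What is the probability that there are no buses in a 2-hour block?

0.0907

Over the interval, μ = 1.2 × 2 = 2.4 (a 2-hour block = 2 hours).
P(N = 0) = e^(−μ) μ^0/0! = e^(−2.4) · 2.4^0/1 ≈ 0.0907.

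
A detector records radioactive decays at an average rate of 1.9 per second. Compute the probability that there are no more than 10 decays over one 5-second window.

0.6453

Over the interval, μ = 1.9 × 5 = 9.5 (a 5-second window = 5 seconds).
P(N ≤ 10) = Σ_{j=0}^{10} e^(−μ) μ^j/j! ≈ 0.6453.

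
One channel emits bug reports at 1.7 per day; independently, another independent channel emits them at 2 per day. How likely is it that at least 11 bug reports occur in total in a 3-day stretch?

0.5520

Independent Poisson processes superpose: combined rate λ = 1.7 + 2 = 3.7 per day.
Over the interval, μ = 3.7 × 3 = 11.1 (a 3-day stretch = 3 days).
P(N ≥ 11) = 1 − P(N ≤ 10) ≈ 0.5520.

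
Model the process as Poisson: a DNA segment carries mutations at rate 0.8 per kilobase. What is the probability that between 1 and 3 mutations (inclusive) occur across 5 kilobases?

0.4152

Over the interval, μ = 0.8 × 5 = 4 (5 kilobases).
P(1 ≤ N ≤ 3) = Σ_{j=1}^{3} e^(−4) · 4^j/j! ≈ 0.4152.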